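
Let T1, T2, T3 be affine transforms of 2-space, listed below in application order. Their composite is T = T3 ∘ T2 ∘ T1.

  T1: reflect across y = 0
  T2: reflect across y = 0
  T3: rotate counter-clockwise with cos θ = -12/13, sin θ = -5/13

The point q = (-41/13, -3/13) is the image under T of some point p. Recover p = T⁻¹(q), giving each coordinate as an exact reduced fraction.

T1 = [1 0 0; 0 -1 0; 0 0 1]
T2·T1 = [1 0 0; 0 1 0; 0 0 1]
T3·…·T1 = [-12/13 5/13 0; -5/13 -12/13 0; 0 0 1]
det M = 1; M⁻¹ = [-12/13 -5/13 0; 5/13 -12/13 0; 0 0 1]
M⁻¹ · (-41/13, -3/13)ᵀ = (3, -1)ᵀ

p = (3, -1)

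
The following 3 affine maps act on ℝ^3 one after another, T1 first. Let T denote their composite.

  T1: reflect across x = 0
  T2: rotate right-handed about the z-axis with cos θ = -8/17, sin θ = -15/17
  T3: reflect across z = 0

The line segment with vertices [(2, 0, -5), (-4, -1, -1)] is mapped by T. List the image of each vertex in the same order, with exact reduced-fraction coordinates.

image vertices: (16/17, 30/17, 5), (-47/17, -52/17, 1)

T1 reflect across x = 0: (2, 0, -5) → (-2, 0, -5); (-4, -1, -1) → (4, -1, -1)
T2 rotate right-handed about the z-axis with cos θ = -8/17, sin θ = -15/17: (-2, 0, -5) → (16/17, 30/17, -5); (4, -1, -1) → (-47/17, -52/17, -1)
T3 reflect across z = 0: (16/17, 30/17, -5) → (16/17, 30/17, 5); (-47/17, -52/17, -1) → (-47/17, -52/17, 1)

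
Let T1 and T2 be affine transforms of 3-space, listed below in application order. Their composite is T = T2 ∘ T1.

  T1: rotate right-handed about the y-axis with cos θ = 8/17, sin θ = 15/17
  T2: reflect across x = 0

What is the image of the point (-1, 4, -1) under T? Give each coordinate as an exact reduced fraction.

T1 rotate right-handed about the y-axis with cos θ = 8/17, sin θ = 15/17: (-1, 4, -1) → (-23/17, 4, 7/17)
T2 reflect across x = 0: (-23/17, 4, 7/17) → (23/17, 4, 7/17)

T(p) = (23/17, 4, 7/17)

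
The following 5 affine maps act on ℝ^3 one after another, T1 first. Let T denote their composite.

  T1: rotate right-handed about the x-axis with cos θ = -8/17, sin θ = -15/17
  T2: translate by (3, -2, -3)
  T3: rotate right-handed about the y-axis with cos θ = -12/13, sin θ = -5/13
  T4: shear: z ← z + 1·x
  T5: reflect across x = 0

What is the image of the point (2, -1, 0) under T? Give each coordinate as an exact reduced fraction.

T(p) = (840/221, -26/17, 1/13)

T1 rotate right-handed about the x-axis with cos θ = -8/17, sin θ = -15/17: (2, -1, 0) → (2, 8/17, 15/17)
T2 translate by (3, -2, -3): (2, 8/17, 15/17) → (5, -26/17, -36/17)
T3 rotate right-handed about the y-axis with cos θ = -12/13, sin θ = -5/13: (5, -26/17, -36/17) → (-840/221, -26/17, 857/221)
T4 shear: z ← z + 1·x: (-840/221, -26/17, 857/221) → (-840/221, -26/17, 1/13)
T5 reflect across x = 0: (-840/221, -26/17, 1/13) → (840/221, -26/17, 1/13)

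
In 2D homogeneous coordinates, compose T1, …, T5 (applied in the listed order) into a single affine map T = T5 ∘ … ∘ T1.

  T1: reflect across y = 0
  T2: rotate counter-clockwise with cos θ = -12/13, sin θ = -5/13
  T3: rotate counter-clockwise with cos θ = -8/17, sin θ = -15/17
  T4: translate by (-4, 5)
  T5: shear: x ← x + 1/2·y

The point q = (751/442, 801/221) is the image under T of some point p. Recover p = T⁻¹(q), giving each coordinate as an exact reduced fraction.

T1 = [1 0 0; 0 -1 0; 0 0 1]
T2·T1 = [-12/13 -5/13 0; -5/13 12/13 0; 0 0 1]
T3·…·T1 = [21/221 220/221 0; 220/221 -21/221 0; 0 0 1]
T4·…·T1 = [21/221 220/221 -4; 220/221 -21/221 5; 0 0 1]
T5·…·T1 = [131/221 419/442 -3/2; 220/221 -21/221 5; 0 0 1]
det M = -1; M⁻¹ = [21/221 419/442 -1016/221; 220/221 -131/221 985/221; 0 0 1]
M⁻¹ · (751/442, 801/221)ᵀ = (-1, 4)ᵀ

p = (-1, 4)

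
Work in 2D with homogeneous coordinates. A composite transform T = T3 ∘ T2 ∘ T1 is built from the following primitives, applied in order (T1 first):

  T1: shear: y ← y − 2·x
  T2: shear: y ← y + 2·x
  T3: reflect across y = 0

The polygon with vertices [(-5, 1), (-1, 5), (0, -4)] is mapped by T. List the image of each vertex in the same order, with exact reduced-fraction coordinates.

image vertices: (-5, -1), (-1, -5), (0, 4)

T1 shear: y ← y − 2·x: (-5, 1) → (-5, 11); (-1, 5) → (-1, 7); (0, -4) → (0, -4)
T2 shear: y ← y + 2·x: (-5, 11) → (-5, 1); (-1, 7) → (-1, 5); (0, -4) → (0, -4)
T3 reflect across y = 0: (-5, 1) → (-5, -1); (-1, 5) → (-1, -5); (0, -4) → (0, 4)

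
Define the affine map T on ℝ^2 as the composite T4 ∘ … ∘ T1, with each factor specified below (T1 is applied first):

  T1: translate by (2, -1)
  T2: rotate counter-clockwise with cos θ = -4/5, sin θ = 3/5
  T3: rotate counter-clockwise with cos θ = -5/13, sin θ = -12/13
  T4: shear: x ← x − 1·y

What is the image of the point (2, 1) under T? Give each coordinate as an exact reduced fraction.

T1 translate by (2, -1): (2, 1) → (4, 0)
T2 rotate counter-clockwise with cos θ = -4/5, sin θ = 3/5: (4, 0) → (-16/5, 12/5)
T3 rotate counter-clockwise with cos θ = -5/13, sin θ = -12/13: (-16/5, 12/5) → (224/65, 132/65)
T4 shear: x ← x − 1·y: (224/65, 132/65) → (92/65, 132/65)

T(p) = (92/65, 132/65)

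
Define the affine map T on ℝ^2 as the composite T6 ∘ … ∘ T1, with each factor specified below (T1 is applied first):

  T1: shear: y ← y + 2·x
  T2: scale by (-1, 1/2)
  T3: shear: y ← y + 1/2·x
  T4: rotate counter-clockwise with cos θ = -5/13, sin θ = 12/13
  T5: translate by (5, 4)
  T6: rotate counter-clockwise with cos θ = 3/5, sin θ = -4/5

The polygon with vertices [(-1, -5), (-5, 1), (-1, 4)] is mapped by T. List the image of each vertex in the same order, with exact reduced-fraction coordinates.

image vertices: (604/65, -147/65), (136/13, 22/13), (352/65, 3/130)

T1 shear: y ← y + 2·x: (-1, -5) → (-1, -7); (-5, 1) → (-5, -9); (-1, 4) → (-1, 2)
T2 scale by (-1, 1/2): (-1, -7) → (1, -7/2); (-5, -9) → (5, -9/2); (-1, 2) → (1, 1)
T3 shear: y ← y + 1/2·x: (1, -7/2) → (1, -3); (5, -9/2) → (5, -2); (1, 1) → (1, 3/2)
T4 rotate counter-clockwise with cos θ = -5/13, sin θ = 12/13: (1, -3) → (31/13, 27/13); (5, -2) → (-1/13, 70/13); (1, 3/2) → (-23/13, 9/26)
T5 translate by (5, 4): (31/13, 27/13) → (96/13, 79/13); (-1/13, 70/13) → (64/13, 122/13); (-23/13, 9/26) → (42/13, 113/26)
T6 rotate counter-clockwise with cos θ = 3/5, sin θ = -4/5: (96/13, 79/13) → (604/65, -147/65); (64/13, 122/13) → (136/13, 22/13); (42/13, 113/26) → (352/65, 3/130)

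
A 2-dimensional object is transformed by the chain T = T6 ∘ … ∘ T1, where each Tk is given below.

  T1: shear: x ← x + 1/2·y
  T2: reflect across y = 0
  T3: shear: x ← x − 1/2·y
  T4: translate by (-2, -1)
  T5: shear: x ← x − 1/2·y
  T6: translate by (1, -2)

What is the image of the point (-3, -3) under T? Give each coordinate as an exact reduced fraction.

T(p) = (-8, 0)

T1 shear: x ← x + 1/2·y: (-3, -3) → (-9/2, -3)
T2 reflect across y = 0: (-9/2, -3) → (-9/2, 3)
T3 shear: x ← x − 1/2·y: (-9/2, 3) → (-6, 3)
T4 translate by (-2, -1): (-6, 3) → (-8, 2)
T5 shear: x ← x − 1/2·y: (-8, 2) → (-9, 2)
T6 translate by (1, -2): (-9, 2) → (-8, 0)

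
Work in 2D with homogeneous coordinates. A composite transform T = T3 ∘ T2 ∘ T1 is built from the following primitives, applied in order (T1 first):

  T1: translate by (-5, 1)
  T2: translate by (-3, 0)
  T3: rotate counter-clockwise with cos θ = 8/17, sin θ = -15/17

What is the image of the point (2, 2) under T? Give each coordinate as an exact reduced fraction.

T(p) = (-3/17, 114/17)

T1 translate by (-5, 1): (2, 2) → (-3, 3)
T2 translate by (-3, 0): (-3, 3) → (-6, 3)
T3 rotate counter-clockwise with cos θ = 8/17, sin θ = -15/17: (-6, 3) → (-3/17, 114/17)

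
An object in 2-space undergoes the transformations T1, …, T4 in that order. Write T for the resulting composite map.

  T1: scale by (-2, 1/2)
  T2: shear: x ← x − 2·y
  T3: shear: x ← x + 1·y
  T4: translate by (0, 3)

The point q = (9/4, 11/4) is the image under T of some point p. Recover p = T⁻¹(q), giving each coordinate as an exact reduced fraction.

p = (-1, -1/2)

T1 = [-2 0 0; 0 1/2 0; 0 0 1]
T2·T1 = [-2 -1 0; 0 1/2 0; 0 0 1]
T3·…·T1 = [-2 -1/2 0; 0 1/2 0; 0 0 1]
T4·…·T1 = [-2 -1/2 0; 0 1/2 3; 0 0 1]
det M = -1; M⁻¹ = [-1/2 -1/2 3/2; 0 2 -6; 0 0 1]
M⁻¹ · (9/4, 11/4)ᵀ = (-1, -1/2)ᵀ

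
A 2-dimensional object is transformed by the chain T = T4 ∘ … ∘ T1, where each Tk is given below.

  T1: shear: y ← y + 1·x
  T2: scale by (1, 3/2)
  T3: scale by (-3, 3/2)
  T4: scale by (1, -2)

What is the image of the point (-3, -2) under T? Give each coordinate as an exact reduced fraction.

T1 shear: y ← y + 1·x: (-3, -2) → (-3, -5)
T2 scale by (1, 3/2): (-3, -5) → (-3, -15/2)
T3 scale by (-3, 3/2): (-3, -15/2) → (9, -45/4)
T4 scale by (1, -2): (9, -45/4) → (9, 45/2)

T(p) = (9, 45/2)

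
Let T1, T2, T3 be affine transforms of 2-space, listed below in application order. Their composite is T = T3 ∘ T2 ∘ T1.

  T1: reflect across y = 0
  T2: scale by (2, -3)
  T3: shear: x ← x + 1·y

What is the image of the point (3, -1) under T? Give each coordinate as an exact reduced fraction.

T(p) = (3, -3)

T1 reflect across y = 0: (3, -1) → (3, 1)
T2 scale by (2, -3): (3, 1) → (6, -3)
T3 shear: x ← x + 1·y: (6, -3) → (3, -3)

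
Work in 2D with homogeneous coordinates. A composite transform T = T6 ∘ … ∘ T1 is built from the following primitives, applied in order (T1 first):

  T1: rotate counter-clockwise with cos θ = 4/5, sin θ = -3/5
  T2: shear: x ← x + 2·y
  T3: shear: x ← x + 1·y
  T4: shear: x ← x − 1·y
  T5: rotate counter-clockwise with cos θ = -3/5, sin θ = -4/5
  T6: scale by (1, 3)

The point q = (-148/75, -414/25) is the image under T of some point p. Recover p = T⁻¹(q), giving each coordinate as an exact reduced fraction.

T1 = [4/5 3/5 0; -3/5 4/5 0; 0 0 1]
T2·T1 = [-2/5 11/5 0; -3/5 4/5 0; 0 0 1]
T3·…·T1 = [-1 3 0; -3/5 4/5 0; 0 0 1]
T4·…·T1 = [-2/5 11/5 0; -3/5 4/5 0; 0 0 1]
T5·…·T1 = [-6/25 -17/25 0; 17/25 -56/25 0; 0 0 1]
T6·…·T1 = [-6/25 -17/25 0; 51/25 -168/25 0; 0 0 1]
det M = 3; M⁻¹ = [-56/25 17/75 0; -17/25 -2/25 0; 0 0 1]
M⁻¹ · (-148/75, -414/25)ᵀ = (2/3, 8/3)ᵀ

p = (2/3, 8/3)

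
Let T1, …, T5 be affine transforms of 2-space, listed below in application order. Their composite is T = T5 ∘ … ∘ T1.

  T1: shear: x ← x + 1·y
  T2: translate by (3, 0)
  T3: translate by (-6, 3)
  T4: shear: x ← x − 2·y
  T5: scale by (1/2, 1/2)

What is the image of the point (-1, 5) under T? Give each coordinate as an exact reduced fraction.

T1 shear: x ← x + 1·y: (-1, 5) → (4, 5)
T2 translate by (3, 0): (4, 5) → (7, 5)
T3 translate by (-6, 3): (7, 5) → (1, 8)
T4 shear: x ← x − 2·y: (1, 8) → (-15, 8)
T5 scale by (1/2, 1/2): (-15, 8) → (-15/2, 4)

T(p) = (-15/2, 4)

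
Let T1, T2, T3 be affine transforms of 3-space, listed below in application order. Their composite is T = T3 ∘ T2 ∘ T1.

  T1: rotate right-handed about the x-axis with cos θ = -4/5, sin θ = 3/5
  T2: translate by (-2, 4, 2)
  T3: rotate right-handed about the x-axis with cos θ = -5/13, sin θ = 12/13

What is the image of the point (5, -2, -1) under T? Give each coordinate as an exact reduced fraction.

T1 rotate right-handed about the x-axis with cos θ = -4/5, sin θ = 3/5: (5, -2, -1) → (5, 11/5, -2/5)
T2 translate by (-2, 4, 2): (5, 11/5, -2/5) → (3, 31/5, 8/5)
T3 rotate right-handed about the x-axis with cos θ = -5/13, sin θ = 12/13: (3, 31/5, 8/5) → (3, -251/65, 332/65)

T(p) = (3, -251/65, 332/65)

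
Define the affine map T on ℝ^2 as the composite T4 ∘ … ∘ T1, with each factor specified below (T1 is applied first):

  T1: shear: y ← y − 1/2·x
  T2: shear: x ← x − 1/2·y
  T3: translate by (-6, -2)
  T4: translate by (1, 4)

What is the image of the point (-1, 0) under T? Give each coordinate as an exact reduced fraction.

T(p) = (-25/4, 5/2)

T1 shear: y ← y − 1/2·x: (-1, 0) → (-1, 1/2)
T2 shear: x ← x − 1/2·y: (-1, 1/2) → (-5/4, 1/2)
T3 translate by (-6, -2): (-5/4, 1/2) → (-29/4, -3/2)
T4 translate by (1, 4): (-29/4, -3/2) → (-25/4, 5/2)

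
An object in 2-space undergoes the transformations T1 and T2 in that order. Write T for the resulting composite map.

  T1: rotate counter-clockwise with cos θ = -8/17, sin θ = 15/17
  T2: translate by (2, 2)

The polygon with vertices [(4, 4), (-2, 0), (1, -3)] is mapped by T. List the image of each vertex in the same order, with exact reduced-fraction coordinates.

T1 rotate counter-clockwise with cos θ = -8/17, sin θ = 15/17: (4, 4) → (-92/17, 28/17); (-2, 0) → (16/17, -30/17); (1, -3) → (37/17, 39/17)
T2 translate by (2, 2): (-92/17, 28/17) → (-58/17, 62/17); (16/17, -30/17) → (50/17, 4/17); (37/17, 39/17) → (71/17, 73/17)

image vertices: (-58/17, 62/17), (50/17, 4/17), (71/17, 73/17)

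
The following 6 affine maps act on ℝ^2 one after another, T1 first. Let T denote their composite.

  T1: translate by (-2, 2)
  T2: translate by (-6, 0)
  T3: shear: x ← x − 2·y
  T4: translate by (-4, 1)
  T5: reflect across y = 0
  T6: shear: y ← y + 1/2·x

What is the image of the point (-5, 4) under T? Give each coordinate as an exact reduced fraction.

T1 translate by (-2, 2): (-5, 4) → (-7, 6)
T2 translate by (-6, 0): (-7, 6) → (-13, 6)
T3 shear: x ← x − 2·y: (-13, 6) → (-25, 6)
T4 translate by (-4, 1): (-25, 6) → (-29, 7)
T5 reflect across y = 0: (-29, 7) → (-29, -7)
T6 shear: y ← y + 1/2·x: (-29, -7) → (-29, -43/2)

T(p) = (-29, -43/2)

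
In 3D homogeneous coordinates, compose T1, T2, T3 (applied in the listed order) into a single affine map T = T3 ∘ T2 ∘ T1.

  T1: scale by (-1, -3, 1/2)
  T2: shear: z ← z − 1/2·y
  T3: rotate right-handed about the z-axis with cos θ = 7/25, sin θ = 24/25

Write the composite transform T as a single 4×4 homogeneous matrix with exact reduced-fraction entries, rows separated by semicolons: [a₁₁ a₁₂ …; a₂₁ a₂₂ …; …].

T = [-7/25 72/25 0 0; -24/25 -21/25 0 0; 0 3/2 1/2 0; 0 0 0 1]

T1 = [-1 0 0 0; 0 -3 0 0; 0 0 1/2 0; 0 0 0 1]
T2·T1 = [-1 0 0 0; 0 -3 0 0; 0 3/2 1/2 0; 0 0 0 1]
T3·…·T1 = [-7/25 72/25 0 0; -24/25 -21/25 0 0; 0 3/2 1/2 0; 0 0 0 1]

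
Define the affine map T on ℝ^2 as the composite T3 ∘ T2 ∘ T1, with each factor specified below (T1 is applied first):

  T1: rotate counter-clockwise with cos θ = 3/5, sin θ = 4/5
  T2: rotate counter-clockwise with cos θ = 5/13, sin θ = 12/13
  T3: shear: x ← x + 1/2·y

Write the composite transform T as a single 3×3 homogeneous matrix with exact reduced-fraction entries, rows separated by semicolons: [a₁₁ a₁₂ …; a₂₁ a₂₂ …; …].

T = [-1/13 -29/26 0; 56/65 -33/65 0; 0 0 1]

T1 = [3/5 -4/5 0; 4/5 3/5 0; 0 0 1]
T2·T1 = [-33/65 -56/65 0; 56/65 -33/65 0; 0 0 1]
T3·…·T1 = [-1/13 -29/26 0; 56/65 -33/65 0; 0 0 1]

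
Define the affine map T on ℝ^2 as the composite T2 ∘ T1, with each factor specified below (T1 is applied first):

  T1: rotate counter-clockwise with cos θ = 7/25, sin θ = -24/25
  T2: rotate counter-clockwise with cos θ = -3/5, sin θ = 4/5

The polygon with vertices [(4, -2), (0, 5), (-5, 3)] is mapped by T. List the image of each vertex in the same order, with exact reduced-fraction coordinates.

image vertices: (4, 2), (-4, 3), (-27/5, -11/5)

T1 rotate counter-clockwise with cos θ = 7/25, sin θ = -24/25: (4, -2) → (-4/5, -22/5); (0, 5) → (24/5, 7/5); (-5, 3) → (37/25, 141/25)
T2 rotate counter-clockwise with cos θ = -3/5, sin θ = 4/5: (-4/5, -22/5) → (4, 2); (24/5, 7/5) → (-4, 3); (37/25, 141/25) → (-27/5, -11/5)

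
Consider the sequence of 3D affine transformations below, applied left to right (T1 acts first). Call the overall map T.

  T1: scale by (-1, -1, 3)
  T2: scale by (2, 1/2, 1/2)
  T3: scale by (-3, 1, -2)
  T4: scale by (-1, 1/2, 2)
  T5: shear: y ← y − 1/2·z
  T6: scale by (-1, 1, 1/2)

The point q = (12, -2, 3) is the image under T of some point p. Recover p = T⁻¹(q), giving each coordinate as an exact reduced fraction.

T1 = [-1 0 0 0; 0 -1 0 0; 0 0 3 0; 0 0 0 1]
T2·T1 = [-2 0 0 0; 0 -1/2 0 0; 0 0 3/2 0; 0 0 0 1]
T3·…·T1 = [6 0 0 0; 0 -1/2 0 0; 0 0 -3 0; 0 0 0 1]
T4·…·T1 = [-6 0 0 0; 0 -1/4 0 0; 0 0 -6 0; 0 0 0 1]
T5·…·T1 = [-6 0 0 0; 0 -1/4 3 0; 0 0 -6 0; 0 0 0 1]
T6·…·T1 = [6 0 0 0; 0 -1/4 3 0; 0 0 -3 0; 0 0 0 1]
det M = 9/2; M⁻¹ = [1/6 0 0 0; 0 -4 -4 0; 0 0 -1/3 0; 0 0 0 1]
M⁻¹ · (12, -2, 3)ᵀ = (2, -4, -1)ᵀ

p = (2, -4, -1)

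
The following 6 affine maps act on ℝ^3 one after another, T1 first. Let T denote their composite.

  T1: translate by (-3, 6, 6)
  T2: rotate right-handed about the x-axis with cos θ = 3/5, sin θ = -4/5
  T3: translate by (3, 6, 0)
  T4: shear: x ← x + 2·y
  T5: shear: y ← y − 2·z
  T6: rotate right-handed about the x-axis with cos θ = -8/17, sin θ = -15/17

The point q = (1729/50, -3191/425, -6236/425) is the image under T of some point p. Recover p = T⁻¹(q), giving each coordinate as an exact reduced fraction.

T1 = [1 0 0 -3; 0 1 0 6; 0 0 1 6; 0 0 0 1]
T2·T1 = [1 0 0 -3; 0 3/5 4/5 42/5; 0 -4/5 3/5 -6/5; 0 0 0 1]
T3·…·T1 = [1 0 0 0; 0 3/5 4/5 72/5; 0 -4/5 3/5 -6/5; 0 0 0 1]
T4·…·T1 = [1 6/5 8/5 144/5; 0 3/5 4/5 72/5; 0 -4/5 3/5 -6/5; 0 0 0 1]
T5·…·T1 = [1 6/5 8/5 144/5; 0 11/5 -2/5 84/5; 0 -4/5 3/5 -6/5; 0 0 0 1]
T6·…·T1 = [1 6/5 8/5 144/5; 0 -148/85 61/85 -762/85; 0 -133/85 6/85 -1212/85; 0 0 0 1]
det M = 1; M⁻¹ = [1 -44/17 62/17 0; 0 6/85 -61/85 -48/5; 0 133/85 -148/85 -54/5; 0 0 0 1]
M⁻¹ · (1729/50, -3191/425, -6236/425)ᵀ = (1/2, 2/5, 3)ᵀ

p = (1/2, 2/5, 3)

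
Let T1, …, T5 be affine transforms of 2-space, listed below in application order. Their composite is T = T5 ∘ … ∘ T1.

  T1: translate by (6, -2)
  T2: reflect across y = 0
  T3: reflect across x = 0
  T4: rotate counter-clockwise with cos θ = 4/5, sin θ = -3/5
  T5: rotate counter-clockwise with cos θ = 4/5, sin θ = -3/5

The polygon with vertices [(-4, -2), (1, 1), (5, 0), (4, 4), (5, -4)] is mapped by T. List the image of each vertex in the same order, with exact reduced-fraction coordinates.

T1 translate by (6, -2): (-4, -2) → (2, -4); (1, 1) → (7, -1); (5, 0) → (11, -2); (4, 4) → (10, 2); (5, -4) → (11, -6)
T2 reflect across y = 0: (2, -4) → (2, 4); (7, -1) → (7, 1); (11, -2) → (11, 2); (10, 2) → (10, -2); (11, -6) → (11, 6)
T3 reflect across x = 0: (2, 4) → (-2, 4); (7, 1) → (-7, 1); (11, 2) → (-11, 2); (10, -2) → (-10, -2); (11, 6) → (-11, 6)
T4 rotate counter-clockwise with cos θ = 4/5, sin θ = -3/5: (-2, 4) → (4/5, 22/5); (-7, 1) → (-5, 5); (-11, 2) → (-38/5, 41/5); (-10, -2) → (-46/5, 22/5); (-11, 6) → (-26/5, 57/5)
T5 rotate counter-clockwise with cos θ = 4/5, sin θ = -3/5: (4/5, 22/5) → (82/25, 76/25); (-5, 5) → (-1, 7); (-38/5, 41/5) → (-29/25, 278/25); (-46/5, 22/5) → (-118/25, 226/25); (-26/5, 57/5) → (67/25, 306/25)

image vertices: (82/25, 76/25), (-1, 7), (-29/25, 278/25), (-118/25, 226/25), (67/25, 306/25)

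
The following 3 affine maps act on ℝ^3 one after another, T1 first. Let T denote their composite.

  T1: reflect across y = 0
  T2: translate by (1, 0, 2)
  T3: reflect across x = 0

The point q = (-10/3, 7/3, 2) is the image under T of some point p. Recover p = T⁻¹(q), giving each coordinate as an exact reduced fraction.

p = (7/3, -7/3, 0)

T1 = [1 0 0 0; 0 -1 0 0; 0 0 1 0; 0 0 0 1]
T2·T1 = [1 0 0 1; 0 -1 0 0; 0 0 1 2; 0 0 0 1]
T3·…·T1 = [-1 0 0 -1; 0 -1 0 0; 0 0 1 2; 0 0 0 1]
det M = 1; M⁻¹ = [-1 0 0 -1; 0 -1 0 0; 0 0 1 -2; 0 0 0 1]
M⁻¹ · (-10/3, 7/3, 2)ᵀ = (7/3, -7/3, 0)ᵀ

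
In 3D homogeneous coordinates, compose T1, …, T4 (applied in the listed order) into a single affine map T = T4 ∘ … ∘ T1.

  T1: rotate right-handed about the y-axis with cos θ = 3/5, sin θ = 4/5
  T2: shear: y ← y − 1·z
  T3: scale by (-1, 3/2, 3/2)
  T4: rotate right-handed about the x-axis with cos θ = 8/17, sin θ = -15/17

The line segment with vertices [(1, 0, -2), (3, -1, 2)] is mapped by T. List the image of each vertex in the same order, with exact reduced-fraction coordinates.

image vertices: (1, -21/17, -69/17), (-17/5, -123/85, -189/170)

T1 rotate right-handed about the y-axis with cos θ = 3/5, sin θ = 4/5: (1, 0, -2) → (-1, 0, -2); (3, -1, 2) → (17/5, -1, -6/5)
T2 shear: y ← y − 1·z: (-1, 0, -2) → (-1, 2, -2); (17/5, -1, -6/5) → (17/5, 1/5, -6/5)
T3 scale by (-1, 3/2, 3/2): (-1, 2, -2) → (1, 3, -3); (17/5, 1/5, -6/5) → (-17/5, 3/10, -9/5)
T4 rotate right-handed about the x-axis with cos θ = 8/17, sin θ = -15/17: (1, 3, -3) → (1, -21/17, -69/17); (-17/5, 3/10, -9/5) → (-17/5, -123/85, -189/170)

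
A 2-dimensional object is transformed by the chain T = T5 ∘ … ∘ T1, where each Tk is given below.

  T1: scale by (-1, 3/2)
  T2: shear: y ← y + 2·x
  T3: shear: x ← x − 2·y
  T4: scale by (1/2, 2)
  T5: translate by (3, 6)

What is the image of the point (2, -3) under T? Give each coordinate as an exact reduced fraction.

T(p) = (21/2, -11)

T1 scale by (-1, 3/2): (2, -3) → (-2, -9/2)
T2 shear: y ← y + 2·x: (-2, -9/2) → (-2, -17/2)
T3 shear: x ← x − 2·y: (-2, -17/2) → (15, -17/2)
T4 scale by (1/2, 2): (15, -17/2) → (15/2, -17)
T5 translate by (3, 6): (15/2, -17) → (21/2, -11)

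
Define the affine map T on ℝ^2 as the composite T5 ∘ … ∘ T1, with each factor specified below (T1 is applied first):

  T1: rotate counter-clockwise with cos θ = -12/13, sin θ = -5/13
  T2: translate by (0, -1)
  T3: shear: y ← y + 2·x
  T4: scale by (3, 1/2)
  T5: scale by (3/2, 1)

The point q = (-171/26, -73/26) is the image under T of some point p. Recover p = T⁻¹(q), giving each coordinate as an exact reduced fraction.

T1 = [-12/13 5/13 0; -5/13 -12/13 0; 0 0 1]
T2·T1 = [-12/13 5/13 0; -5/13 -12/13 -1; 0 0 1]
T3·…·T1 = [-12/13 5/13 0; -29/13 -2/13 -1; 0 0 1]
T4·…·T1 = [-36/13 15/13 0; -29/26 -1/13 -1/2; 0 0 1]
T5·…·T1 = [-54/13 45/26 0; -29/26 -1/13 -1/2; 0 0 1]
det M = 9/4; M⁻¹ = [-4/117 -10/13 -5/13; 58/117 -24/13 -12/13; 0 0 1]
M⁻¹ · (-171/26, -73/26)ᵀ = (2, 1)ᵀ

p = (2, 1)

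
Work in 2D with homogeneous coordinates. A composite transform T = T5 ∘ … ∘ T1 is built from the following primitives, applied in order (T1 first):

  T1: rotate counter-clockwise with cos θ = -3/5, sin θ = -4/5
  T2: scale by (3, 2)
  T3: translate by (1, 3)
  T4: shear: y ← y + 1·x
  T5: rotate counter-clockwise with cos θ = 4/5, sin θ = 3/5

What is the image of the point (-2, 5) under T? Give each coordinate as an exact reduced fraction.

T1 rotate counter-clockwise with cos θ = -3/5, sin θ = -4/5: (-2, 5) → (26/5, -7/5)
T2 scale by (3, 2): (26/5, -7/5) → (78/5, -14/5)
T3 translate by (1, 3): (78/5, -14/5) → (83/5, 1/5)
T4 shear: y ← y + 1·x: (83/5, 1/5) → (83/5, 84/5)
T5 rotate counter-clockwise with cos θ = 4/5, sin θ = 3/5: (83/5, 84/5) → (16/5, 117/5)

T(p) = (16/5, 117/5)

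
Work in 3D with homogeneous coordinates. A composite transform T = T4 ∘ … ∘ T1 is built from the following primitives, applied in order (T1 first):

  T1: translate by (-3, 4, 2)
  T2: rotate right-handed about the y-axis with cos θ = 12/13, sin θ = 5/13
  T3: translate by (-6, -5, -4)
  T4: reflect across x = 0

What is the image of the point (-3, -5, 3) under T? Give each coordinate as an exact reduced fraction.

T1 translate by (-3, 4, 2): (-3, -5, 3) → (-6, -1, 5)
T2 rotate right-handed about the y-axis with cos θ = 12/13, sin θ = 5/13: (-6, -1, 5) → (-47/13, -1, 90/13)
T3 translate by (-6, -5, -4): (-47/13, -1, 90/13) → (-125/13, -6, 38/13)
T4 reflect across x = 0: (-125/13, -6, 38/13) → (125/13, -6, 38/13)

T(p) = (125/13, -6, 38/13)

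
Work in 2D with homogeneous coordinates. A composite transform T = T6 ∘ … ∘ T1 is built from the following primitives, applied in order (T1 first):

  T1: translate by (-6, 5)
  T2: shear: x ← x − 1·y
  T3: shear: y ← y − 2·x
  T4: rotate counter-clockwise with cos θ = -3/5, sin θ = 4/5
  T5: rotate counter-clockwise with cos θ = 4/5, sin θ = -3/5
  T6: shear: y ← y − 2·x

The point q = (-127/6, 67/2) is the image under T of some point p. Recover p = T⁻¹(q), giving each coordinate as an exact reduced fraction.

T1 = [1 0 -6; 0 1 5; 0 0 1]
T2·T1 = [1 -1 -11; 0 1 5; 0 0 1]
T3·…·T1 = [1 -1 -11; -2 3 27; 0 0 1]
T4·…·T1 = [1 -9/5 -15; 2 -13/5 -25; 0 0 1]
T5·…·T1 = [2 -3 -27; 1 -1 -11; 0 0 1]
T6·…·T1 = [2 -3 -27; -3 5 43; 0 0 1]
det M = 1; M⁻¹ = [5 3 6; 3 2 -5; 0 0 1]
M⁻¹ · (-127/6, 67/2)ᵀ = (2/3, -3/2)ᵀ

p = (2/3, -3/2)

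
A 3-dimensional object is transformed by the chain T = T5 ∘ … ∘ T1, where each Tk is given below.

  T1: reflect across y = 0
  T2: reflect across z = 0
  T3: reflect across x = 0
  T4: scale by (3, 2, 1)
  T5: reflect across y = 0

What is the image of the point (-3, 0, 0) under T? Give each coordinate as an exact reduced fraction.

T(p) = (9, 0, 0)

T1 reflect across y = 0: (-3, 0, 0) → (-3, 0, 0)
T2 reflect across z = 0: (-3, 0, 0) → (-3, 0, 0)
T3 reflect across x = 0: (-3, 0, 0) → (3, 0, 0)
T4 scale by (3, 2, 1): (3, 0, 0) → (9, 0, 0)
T5 reflect across y = 0: (9, 0, 0) → (9, 0, 0)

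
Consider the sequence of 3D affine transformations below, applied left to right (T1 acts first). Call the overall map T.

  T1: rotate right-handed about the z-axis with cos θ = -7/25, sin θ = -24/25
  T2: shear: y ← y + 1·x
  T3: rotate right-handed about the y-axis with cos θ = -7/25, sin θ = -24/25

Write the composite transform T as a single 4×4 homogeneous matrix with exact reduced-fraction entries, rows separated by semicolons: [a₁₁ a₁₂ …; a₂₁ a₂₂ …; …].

T = [49/625 -168/625 -24/25 0; -31/25 17/25 0 0; -168/625 576/625 -7/25 0; 0 0 0 1]

T1 = [-7/25 24/25 0 0; -24/25 -7/25 0 0; 0 0 1 0; 0 0 0 1]
T2·T1 = [-7/25 24/25 0 0; -31/25 17/25 0 0; 0 0 1 0; 0 0 0 1]
T3·…·T1 = [49/625 -168/625 -24/25 0; -31/25 17/25 0 0; -168/625 576/625 -7/25 0; 0 0 0 1]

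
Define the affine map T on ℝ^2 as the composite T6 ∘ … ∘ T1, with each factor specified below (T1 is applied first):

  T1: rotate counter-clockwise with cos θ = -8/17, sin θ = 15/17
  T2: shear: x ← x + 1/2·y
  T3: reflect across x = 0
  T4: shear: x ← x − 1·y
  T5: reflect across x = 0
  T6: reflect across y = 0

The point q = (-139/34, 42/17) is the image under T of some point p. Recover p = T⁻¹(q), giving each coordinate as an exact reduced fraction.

T1 = [-8/17 -15/17 0; 15/17 -8/17 0; 0 0 1]
T2·T1 = [-1/34 -19/17 0; 15/17 -8/17 0; 0 0 1]
T3·…·T1 = [1/34 19/17 0; 15/17 -8/17 0; 0 0 1]
T4·…·T1 = [-29/34 27/17 0; 15/17 -8/17 0; 0 0 1]
T5·…·T1 = [29/34 -27/17 0; 15/17 -8/17 0; 0 0 1]
T6·…·T1 = [29/34 -27/17 0; -15/17 8/17 0; 0 0 1]
det M = -1; M⁻¹ = [-8/17 -27/17 0; -15/17 -29/34 0; 0 0 1]
M⁻¹ · (-139/34, 42/17)ᵀ = (-2, 3/2)ᵀ

p = (-2, 3/2)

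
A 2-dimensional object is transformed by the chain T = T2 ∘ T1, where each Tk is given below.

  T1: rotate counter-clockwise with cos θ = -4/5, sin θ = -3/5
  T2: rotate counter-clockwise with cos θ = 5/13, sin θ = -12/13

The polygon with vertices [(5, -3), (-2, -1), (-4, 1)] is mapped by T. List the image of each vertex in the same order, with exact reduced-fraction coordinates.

T1 rotate counter-clockwise with cos θ = -4/5, sin θ = -3/5: (5, -3) → (-29/5, -3/5); (-2, -1) → (1, 2); (-4, 1) → (19/5, 8/5)
T2 rotate counter-clockwise with cos θ = 5/13, sin θ = -12/13: (-29/5, -3/5) → (-181/65, 333/65); (1, 2) → (29/13, -2/13); (19/5, 8/5) → (191/65, -188/65)

image vertices: (-181/65, 333/65), (29/13, -2/13), (191/65, -188/65)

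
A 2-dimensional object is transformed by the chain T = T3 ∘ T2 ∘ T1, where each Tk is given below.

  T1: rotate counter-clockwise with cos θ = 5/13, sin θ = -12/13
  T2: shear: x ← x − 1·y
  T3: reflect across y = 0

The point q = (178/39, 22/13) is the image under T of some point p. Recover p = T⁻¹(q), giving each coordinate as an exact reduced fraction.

T1 = [5/13 12/13 0; -12/13 5/13 0; 0 0 1]
T2·T1 = [17/13 7/13 0; -12/13 5/13 0; 0 0 1]
T3·…·T1 = [17/13 7/13 0; 12/13 -5/13 0; 0 0 1]
det M = -1; M⁻¹ = [5/13 7/13 0; 12/13 -17/13 0; 0 0 1]
M⁻¹ · (178/39, 22/13)ᵀ = (8/3, 2)ᵀ

p = (8/3, 2)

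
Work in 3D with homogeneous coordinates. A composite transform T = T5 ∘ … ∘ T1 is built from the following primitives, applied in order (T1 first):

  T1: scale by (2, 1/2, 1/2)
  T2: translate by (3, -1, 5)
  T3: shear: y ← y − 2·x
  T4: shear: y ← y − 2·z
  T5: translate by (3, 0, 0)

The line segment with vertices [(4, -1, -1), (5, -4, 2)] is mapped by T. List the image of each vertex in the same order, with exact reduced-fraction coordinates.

image vertices: (14, -65/2, 9/2), (16, -41, 6)

T1 scale by (2, 1/2, 1/2): (4, -1, -1) → (8, -1/2, -1/2); (5, -4, 2) → (10, -2, 1)
T2 translate by (3, -1, 5): (8, -1/2, -1/2) → (11, -3/2, 9/2); (10, -2, 1) → (13, -3, 6)
T3 shear: y ← y − 2·x: (11, -3/2, 9/2) → (11, -47/2, 9/2); (13, -3, 6) → (13, -29, 6)
T4 shear: y ← y − 2·z: (11, -47/2, 9/2) → (11, -65/2, 9/2); (13, -29, 6) → (13, -41, 6)
T5 translate by (3, 0, 0): (11, -65/2, 9/2) → (14, -65/2, 9/2); (13, -41, 6) → (16, -41, 6)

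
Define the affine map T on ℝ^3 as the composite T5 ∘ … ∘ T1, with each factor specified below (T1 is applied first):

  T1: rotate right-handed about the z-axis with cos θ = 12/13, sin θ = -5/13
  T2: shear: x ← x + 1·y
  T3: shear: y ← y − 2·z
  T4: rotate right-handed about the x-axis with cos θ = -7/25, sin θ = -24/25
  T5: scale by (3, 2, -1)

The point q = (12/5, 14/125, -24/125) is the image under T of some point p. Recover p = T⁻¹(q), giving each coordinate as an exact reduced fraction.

T1 = [12/13 5/13 0 0; -5/13 12/13 0 0; 0 0 1 0; 0 0 0 1]
T2·T1 = [7/13 17/13 0 0; -5/13 12/13 0 0; 0 0 1 0; 0 0 0 1]
T3·…·T1 = [7/13 17/13 0 0; -5/13 12/13 -2 0; 0 0 1 0; 0 0 0 1]
T4·…·T1 = [7/13 17/13 0 0; 7/65 -84/325 38/25 0; 24/65 -288/325 41/25 0; 0 0 0 1]
T5·…·T1 = [21/13 51/13 0 0; 14/65 -168/325 76/25 0; -24/65 288/325 -41/25 0; 0 0 0 1]
det M = -6; M⁻¹ = [4/13 -697/650 -646/325 0; 5/39 287/650 266/325 0; 0 12/25 7/25 0; 0 0 0 1]
M⁻¹ · (12/5, 14/125, -24/125)ᵀ = (1, 1/5, 0)ᵀ

p = (1, 1/5, 0)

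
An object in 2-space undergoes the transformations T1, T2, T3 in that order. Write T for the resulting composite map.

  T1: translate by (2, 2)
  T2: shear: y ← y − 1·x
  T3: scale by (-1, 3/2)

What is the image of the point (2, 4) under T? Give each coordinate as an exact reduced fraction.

T(p) = (-4, 3)

T1 translate by (2, 2): (2, 4) → (4, 6)
T2 shear: y ← y − 1·x: (4, 6) → (4, 2)
T3 scale by (-1, 3/2): (4, 2) → (-4, 3)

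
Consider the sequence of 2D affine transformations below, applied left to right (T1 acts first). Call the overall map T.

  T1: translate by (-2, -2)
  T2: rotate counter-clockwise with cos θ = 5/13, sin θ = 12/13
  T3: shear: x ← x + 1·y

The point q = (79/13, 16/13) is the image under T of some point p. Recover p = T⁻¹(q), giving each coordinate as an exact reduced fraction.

T1 = [1 0 -2; 0 1 -2; 0 0 1]
T2·T1 = [5/13 -12/13 14/13; 12/13 5/13 -34/13; 0 0 1]
T3·…·T1 = [17/13 -7/13 -20/13; 12/13 5/13 -34/13; 0 0 1]
det M = 1; M⁻¹ = [5/13 7/13 2; -12/13 17/13 2; 0 0 1]
M⁻¹ · (79/13, 16/13)ᵀ = (5, -2)ᵀ

p = (5, -2)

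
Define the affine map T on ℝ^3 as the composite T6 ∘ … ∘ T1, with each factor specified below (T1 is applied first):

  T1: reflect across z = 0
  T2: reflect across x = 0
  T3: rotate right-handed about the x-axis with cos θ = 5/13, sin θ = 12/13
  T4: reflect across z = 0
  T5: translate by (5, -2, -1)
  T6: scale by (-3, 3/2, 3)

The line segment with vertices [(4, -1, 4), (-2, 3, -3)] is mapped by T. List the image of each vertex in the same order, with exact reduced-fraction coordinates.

image vertices: (-3, 51/26, 57/13), (-21, -141/26, -192/13)

T1 reflect across z = 0: (4, -1, 4) → (4, -1, -4); (-2, 3, -3) → (-2, 3, 3)
T2 reflect across x = 0: (4, -1, -4) → (-4, -1, -4); (-2, 3, 3) → (2, 3, 3)
T3 rotate right-handed about the x-axis with cos θ = 5/13, sin θ = 12/13: (-4, -1, -4) → (-4, 43/13, -32/13); (2, 3, 3) → (2, -21/13, 51/13)
T4 reflect across z = 0: (-4, 43/13, -32/13) → (-4, 43/13, 32/13); (2, -21/13, 51/13) → (2, -21/13, -51/13)
T5 translate by (5, -2, -1): (-4, 43/13, 32/13) → (1, 17/13, 19/13); (2, -21/13, -51/13) → (7, -47/13, -64/13)
T6 scale by (-3, 3/2, 3): (1, 17/13, 19/13) → (-3, 51/26, 57/13); (7, -47/13, -64/13) → (-21, -141/26, -192/13)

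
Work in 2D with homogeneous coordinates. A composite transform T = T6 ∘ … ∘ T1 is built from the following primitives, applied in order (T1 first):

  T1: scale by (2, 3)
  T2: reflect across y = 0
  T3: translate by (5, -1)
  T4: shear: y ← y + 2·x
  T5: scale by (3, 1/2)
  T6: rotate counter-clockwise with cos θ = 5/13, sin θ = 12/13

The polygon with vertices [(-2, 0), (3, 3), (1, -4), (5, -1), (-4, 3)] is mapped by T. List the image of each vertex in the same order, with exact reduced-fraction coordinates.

image vertices: (9/13, 77/26), (93/13, 426/13), (-45/13, 629/26), (33/13, 620/13), (51/13, -148/13)

T1 scale by (2, 3): (-2, 0) → (-4, 0); (3, 3) → (6, 9); (1, -4) → (2, -12); (5, -1) → (10, -3); (-4, 3) → (-8, 9)
T2 reflect across y = 0: (-4, 0) → (-4, 0); (6, 9) → (6, -9); (2, -12) → (2, 12); (10, -3) → (10, 3); (-8, 9) → (-8, -9)
T3 translate by (5, -1): (-4, 0) → (1, -1); (6, -9) → (11, -10); (2, 12) → (7, 11); (10, 3) → (15, 2); (-8, -9) → (-3, -10)
T4 shear: y ← y + 2·x: (1, -1) → (1, 1); (11, -10) → (11, 12); (7, 11) → (7, 25); (15, 2) → (15, 32); (-3, -10) → (-3, -16)
T5 scale by (3, 1/2): (1, 1) → (3, 1/2); (11, 12) → (33, 6); (7, 25) → (21, 25/2); (15, 32) → (45, 16); (-3, -16) → (-9, -8)
T6 rotate counter-clockwise with cos θ = 5/13, sin θ = 12/13: (3, 1/2) → (9/13, 77/26); (33, 6) → (93/13, 426/13); (21, 25/2) → (-45/13, 629/26); (45, 16) → (33/13, 620/13); (-9, -8) → (51/13, -148/13)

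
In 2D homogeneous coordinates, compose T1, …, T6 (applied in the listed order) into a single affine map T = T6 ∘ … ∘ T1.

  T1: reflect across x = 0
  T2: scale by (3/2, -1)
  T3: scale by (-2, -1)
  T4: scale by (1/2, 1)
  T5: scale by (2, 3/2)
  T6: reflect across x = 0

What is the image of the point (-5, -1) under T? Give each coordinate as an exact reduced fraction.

T1 reflect across x = 0: (-5, -1) → (5, -1)
T2 scale by (3/2, -1): (5, -1) → (15/2, 1)
T3 scale by (-2, -1): (15/2, 1) → (-15, -1)
T4 scale by (1/2, 1): (-15, -1) → (-15/2, -1)
T5 scale by (2, 3/2): (-15/2, -1) → (-15, -3/2)
T6 reflect across x = 0: (-15, -3/2) → (15, -3/2)

T(p) = (15, -3/2)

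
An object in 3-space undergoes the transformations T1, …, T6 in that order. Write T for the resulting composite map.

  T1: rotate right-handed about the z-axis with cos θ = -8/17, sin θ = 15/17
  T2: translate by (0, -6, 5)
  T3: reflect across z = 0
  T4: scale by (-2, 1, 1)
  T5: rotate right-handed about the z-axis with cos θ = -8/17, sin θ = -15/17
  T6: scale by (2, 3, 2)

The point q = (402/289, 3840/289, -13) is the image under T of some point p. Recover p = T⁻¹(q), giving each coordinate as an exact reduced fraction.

p = (3, -4, 3/2)

T1 = [-8/17 -15/17 0 0; 15/17 -8/17 0 0; 0 0 1 0; 0 0 0 1]
T2·T1 = [-8/17 -15/17 0 0; 15/17 -8/17 0 -6; 0 0 1 5; 0 0 0 1]
T3·…·T1 = [-8/17 -15/17 0 0; 15/17 -8/17 0 -6; 0 0 -1 -5; 0 0 0 1]
T4·…·T1 = [16/17 30/17 0 0; 15/17 -8/17 0 -6; 0 0 -1 -5; 0 0 0 1]
T5·…·T1 = [97/289 -360/289 0 -90/17; -360/289 -386/289 0 48/17; 0 0 -1 -5; 0 0 0 1]
T6·…·T1 = [194/289 -720/289 0 -180/17; -1080/289 -1158/289 0 144/17; 0 0 -2 -10; 0 0 0 1]
det M = 24; M⁻¹ = [193/578 -60/289 0 90/17; -90/289 -97/1734 0 -48/17; 0 0 -1/2 -5; 0 0 0 1]
M⁻¹ · (402/289, 3840/289, -13)ᵀ = (3, -4, 3/2)ᵀ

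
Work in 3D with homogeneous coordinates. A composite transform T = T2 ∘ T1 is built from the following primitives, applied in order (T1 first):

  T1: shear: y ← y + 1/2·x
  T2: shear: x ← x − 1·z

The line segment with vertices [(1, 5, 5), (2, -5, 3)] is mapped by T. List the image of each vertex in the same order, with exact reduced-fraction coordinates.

image vertices: (-4, 11/2, 5), (-1, -4, 3)

T1 shear: y ← y + 1/2·x: (1, 5, 5) → (1, 11/2, 5); (2, -5, 3) → (2, -4, 3)
T2 shear: x ← x − 1·z: (1, 11/2, 5) → (-4, 11/2, 5); (2, -4, 3) → (-1, -4, 3)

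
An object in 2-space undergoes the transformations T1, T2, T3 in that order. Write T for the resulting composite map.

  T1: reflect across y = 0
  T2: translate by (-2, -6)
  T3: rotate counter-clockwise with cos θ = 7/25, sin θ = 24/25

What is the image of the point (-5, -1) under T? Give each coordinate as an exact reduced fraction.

T(p) = (71/25, -203/25)

T1 reflect across y = 0: (-5, -1) → (-5, 1)
T2 translate by (-2, -6): (-5, 1) → (-7, -5)
T3 rotate counter-clockwise with cos θ = 7/25, sin θ = 24/25: (-7, -5) → (71/25, -203/25)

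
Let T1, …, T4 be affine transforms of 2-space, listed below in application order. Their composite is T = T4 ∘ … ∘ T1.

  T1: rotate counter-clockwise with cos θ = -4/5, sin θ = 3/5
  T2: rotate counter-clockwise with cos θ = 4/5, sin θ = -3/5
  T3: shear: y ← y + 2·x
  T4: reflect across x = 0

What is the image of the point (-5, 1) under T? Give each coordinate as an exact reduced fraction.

T(p) = (-11/25, -21/5)

T1 rotate counter-clockwise with cos θ = -4/5, sin θ = 3/5: (-5, 1) → (17/5, -19/5)
T2 rotate counter-clockwise with cos θ = 4/5, sin θ = -3/5: (17/5, -19/5) → (11/25, -127/25)
T3 shear: y ← y + 2·x: (11/25, -127/25) → (11/25, -21/5)
T4 reflect across x = 0: (11/25, -21/5) → (-11/25, -21/5)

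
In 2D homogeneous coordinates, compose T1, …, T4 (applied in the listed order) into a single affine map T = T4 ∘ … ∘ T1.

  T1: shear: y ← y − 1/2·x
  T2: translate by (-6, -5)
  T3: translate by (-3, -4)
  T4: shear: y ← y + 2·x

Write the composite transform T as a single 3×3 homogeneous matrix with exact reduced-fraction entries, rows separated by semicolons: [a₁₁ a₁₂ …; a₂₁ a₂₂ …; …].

T1 = [1 0 0; -1/2 1 0; 0 0 1]
T2·T1 = [1 0 -6; -1/2 1 -5; 0 0 1]
T3·…·T1 = [1 0 -9; -1/2 1 -9; 0 0 1]
T4·…·T1 = [1 0 -9; 3/2 1 -27; 0 0 1]

T = [1 0 -9; 3/2 1 -27; 0 0 1]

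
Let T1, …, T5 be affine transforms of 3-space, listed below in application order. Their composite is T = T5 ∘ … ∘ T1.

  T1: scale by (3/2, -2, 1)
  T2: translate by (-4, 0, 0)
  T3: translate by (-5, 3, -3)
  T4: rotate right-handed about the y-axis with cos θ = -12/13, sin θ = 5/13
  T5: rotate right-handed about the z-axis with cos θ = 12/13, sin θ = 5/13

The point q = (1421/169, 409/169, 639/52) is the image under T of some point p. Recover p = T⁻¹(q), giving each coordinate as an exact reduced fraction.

T1 = [3/2 0 0 0; 0 -2 0 0; 0 0 1 0; 0 0 0 1]
T2·T1 = [3/2 0 0 -4; 0 -2 0 0; 0 0 1 0; 0 0 0 1]
T3·…·T1 = [3/2 0 0 -9; 0 -2 0 3; 0 0 1 -3; 0 0 0 1]
T4·…·T1 = [-18/13 0 5/13 93/13; 0 -2 0 3; -15/26 0 -12/13 81/13; 0 0 0 1]
T5·…·T1 = [-216/169 10/13 60/169 921/169; -90/169 -24/13 25/169 933/169; -15/26 0 -12/13 81/13; 0 0 0 1]
det M = -3; M⁻¹ = [-96/169 -40/169 -10/39 6; 5/26 -6/13 0 3/2; 60/169 25/169 -12/13 3; 0 0 0 1]
M⁻¹ · (1421/169, 409/169, 639/52)ᵀ = (-5/2, 2, -5)ᵀ

p = (-5/2, 2, -5)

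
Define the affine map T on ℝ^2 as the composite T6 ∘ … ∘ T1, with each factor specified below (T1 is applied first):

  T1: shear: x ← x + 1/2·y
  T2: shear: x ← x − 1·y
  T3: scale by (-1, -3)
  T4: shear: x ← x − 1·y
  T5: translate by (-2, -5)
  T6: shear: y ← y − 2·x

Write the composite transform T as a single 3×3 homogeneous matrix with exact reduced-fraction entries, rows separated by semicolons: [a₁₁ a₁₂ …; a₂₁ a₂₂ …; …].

T = [-1 7/2 -2; 2 -10 -1; 0 0 1]

T1 = [1 1/2 0; 0 1 0; 0 0 1]
T2·T1 = [1 -1/2 0; 0 1 0; 0 0 1]
T3·…·T1 = [-1 1/2 0; 0 -3 0; 0 0 1]
T4·…·T1 = [-1 7/2 0; 0 -3 0; 0 0 1]
T5·…·T1 = [-1 7/2 -2; 0 -3 -5; 0 0 1]
T6·…·T1 = [-1 7/2 -2; 2 -10 -1; 0 0 1]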